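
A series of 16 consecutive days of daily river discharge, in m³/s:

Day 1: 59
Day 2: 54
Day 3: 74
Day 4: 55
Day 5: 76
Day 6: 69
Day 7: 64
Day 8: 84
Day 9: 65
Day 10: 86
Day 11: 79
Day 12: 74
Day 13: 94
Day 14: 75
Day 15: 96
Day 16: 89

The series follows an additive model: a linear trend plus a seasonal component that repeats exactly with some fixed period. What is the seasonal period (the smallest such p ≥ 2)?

First differences y_{t+1} − y_t: -5, 20, -19, 21, -7, -5, 20, -19, 21, -7, -5, 20, …
The difference pattern repeats every 5 terms and not for any smaller step, so p = 5.

5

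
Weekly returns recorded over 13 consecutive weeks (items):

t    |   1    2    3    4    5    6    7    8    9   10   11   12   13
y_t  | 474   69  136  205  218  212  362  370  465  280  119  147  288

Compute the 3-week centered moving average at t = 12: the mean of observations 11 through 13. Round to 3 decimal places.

184.667

Sum of periods 11–13: 119 + 147 + 288 = 554
Divide by 3: 554 / 3 = 184.667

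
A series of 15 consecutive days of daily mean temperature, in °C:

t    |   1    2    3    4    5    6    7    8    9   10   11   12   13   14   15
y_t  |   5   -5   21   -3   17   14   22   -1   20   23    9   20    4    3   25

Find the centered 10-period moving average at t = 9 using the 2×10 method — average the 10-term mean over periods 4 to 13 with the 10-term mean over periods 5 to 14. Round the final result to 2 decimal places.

Sum over 4–13: (-3) + 17 + 14 + 22 + (-1) + 20 + 23 + 9 + 20 + 4 = 125
Sum over 5–14: 17 + 14 + 22 + (-1) + 20 + 23 + 9 + 20 + 4 + 3 = 131
CMA at t=9 = (125 + 131) / (2·10) = 256 / 20 = 12.80

12.80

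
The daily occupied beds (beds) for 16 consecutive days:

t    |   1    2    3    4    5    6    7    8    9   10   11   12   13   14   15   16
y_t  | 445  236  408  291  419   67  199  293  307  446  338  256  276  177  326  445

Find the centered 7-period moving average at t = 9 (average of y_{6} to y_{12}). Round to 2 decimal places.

272.29

Sum of periods 6–12: 67 + 199 + 293 + 307 + 446 + 338 + 256 = 1906
Divide by 7: 1906 / 7 = 272.29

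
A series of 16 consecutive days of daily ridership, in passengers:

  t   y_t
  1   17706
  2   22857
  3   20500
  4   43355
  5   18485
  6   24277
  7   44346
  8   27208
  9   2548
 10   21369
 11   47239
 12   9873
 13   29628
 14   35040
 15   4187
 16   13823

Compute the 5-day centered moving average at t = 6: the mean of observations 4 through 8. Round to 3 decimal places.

Sum of periods 4–8: 43355 + 18485 + 24277 + 44346 + 27208 = 157671
Divide by 5: 157671 / 5 = 31534.200

31534.200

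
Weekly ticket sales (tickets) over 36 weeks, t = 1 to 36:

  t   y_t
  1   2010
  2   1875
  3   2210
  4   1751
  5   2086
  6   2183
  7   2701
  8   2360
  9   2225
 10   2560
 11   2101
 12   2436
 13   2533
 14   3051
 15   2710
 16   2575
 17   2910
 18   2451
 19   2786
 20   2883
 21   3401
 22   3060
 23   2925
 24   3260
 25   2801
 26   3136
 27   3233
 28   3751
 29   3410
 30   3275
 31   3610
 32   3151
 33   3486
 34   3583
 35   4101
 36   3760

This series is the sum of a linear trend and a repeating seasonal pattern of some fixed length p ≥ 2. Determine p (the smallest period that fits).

First differences y_{t+1} − y_t: -135, 335, -459, 335, 97, 518, -341, -135, 335, -459, 335, 97, 518, -341, -135, 335, …
The difference pattern repeats every 7 terms and not for any smaller step, so p = 7.

7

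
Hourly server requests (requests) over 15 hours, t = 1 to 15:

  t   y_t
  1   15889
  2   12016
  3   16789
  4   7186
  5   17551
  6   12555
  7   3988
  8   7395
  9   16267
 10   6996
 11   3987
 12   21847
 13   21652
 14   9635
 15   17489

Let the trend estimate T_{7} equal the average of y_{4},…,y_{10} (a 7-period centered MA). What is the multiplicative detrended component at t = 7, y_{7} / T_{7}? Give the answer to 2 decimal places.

0.39

Trend T_7 = (7186 + 17551 + 12555 + 3988 + 7395 + 16267 + 6996) / 7 = 71938/7 = 10276.8571
Ratio to trend: 3988 / 10276.8571 = 0.39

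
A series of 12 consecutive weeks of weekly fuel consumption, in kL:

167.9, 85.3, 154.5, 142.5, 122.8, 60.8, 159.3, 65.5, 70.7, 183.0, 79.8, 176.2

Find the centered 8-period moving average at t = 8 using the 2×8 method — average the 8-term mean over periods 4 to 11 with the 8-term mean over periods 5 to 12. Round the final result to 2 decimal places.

Sum over 4–11: 142.5 + 122.8 + 60.8 + 159.3 + 65.5 + 70.7 + 183.0 + 79.8 = 884.4
Sum over 5–12: 122.8 + 60.8 + 159.3 + 65.5 + 70.7 + 183.0 + 79.8 + 176.2 = 918.1
CMA at t=8 = (884.4 + 918.1) / (2·8) = 1802.5 / 16 = 112.66

112.66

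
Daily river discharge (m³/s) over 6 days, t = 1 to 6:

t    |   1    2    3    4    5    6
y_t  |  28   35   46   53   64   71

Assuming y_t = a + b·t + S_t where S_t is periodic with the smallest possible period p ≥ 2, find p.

2

First differences y_{t+1} − y_t: 7, 11, 7, 11, 7, …
The difference pattern repeats every 2 terms and not for any smaller step, so p = 2.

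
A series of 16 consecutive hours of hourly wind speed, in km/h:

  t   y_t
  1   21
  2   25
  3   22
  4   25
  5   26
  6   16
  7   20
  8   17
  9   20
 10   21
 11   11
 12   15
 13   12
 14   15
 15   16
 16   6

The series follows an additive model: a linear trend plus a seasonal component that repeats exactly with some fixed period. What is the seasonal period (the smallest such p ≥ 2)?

First differences y_{t+1} − y_t: 4, -3, 3, 1, -10, 4, -3, 3, 1, -10, 4, -3, …
The difference pattern repeats every 5 terms and not for any smaller step, so p = 5.

5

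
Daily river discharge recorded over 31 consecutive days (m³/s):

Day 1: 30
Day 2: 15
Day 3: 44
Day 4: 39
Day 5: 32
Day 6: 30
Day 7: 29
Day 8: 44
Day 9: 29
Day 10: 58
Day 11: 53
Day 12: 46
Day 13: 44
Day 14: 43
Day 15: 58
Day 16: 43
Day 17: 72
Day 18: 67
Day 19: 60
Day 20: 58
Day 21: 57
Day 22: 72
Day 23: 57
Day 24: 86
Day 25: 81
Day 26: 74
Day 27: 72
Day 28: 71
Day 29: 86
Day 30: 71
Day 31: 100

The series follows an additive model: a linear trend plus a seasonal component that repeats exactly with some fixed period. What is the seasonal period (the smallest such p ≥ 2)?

7

First differences y_{t+1} − y_t: -15, 29, -5, -7, -2, -1, 15, -15, 29, -5, -7, -2, -1, 15, -15, 29, …
The difference pattern repeats every 7 terms and not for any smaller step, so p = 7.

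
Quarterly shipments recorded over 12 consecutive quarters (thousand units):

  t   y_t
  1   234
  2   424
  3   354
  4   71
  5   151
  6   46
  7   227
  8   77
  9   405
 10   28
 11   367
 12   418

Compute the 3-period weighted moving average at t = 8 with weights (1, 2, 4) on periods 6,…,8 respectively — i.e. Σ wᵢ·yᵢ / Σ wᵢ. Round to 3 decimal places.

115.429

Weighted sum: 1·46 + 2·227 + 4·77 = 46 + 454 + 308 = 808
Weight total: 1 + 2 + 4 = 7
WMA = 808 / 7 = 115.429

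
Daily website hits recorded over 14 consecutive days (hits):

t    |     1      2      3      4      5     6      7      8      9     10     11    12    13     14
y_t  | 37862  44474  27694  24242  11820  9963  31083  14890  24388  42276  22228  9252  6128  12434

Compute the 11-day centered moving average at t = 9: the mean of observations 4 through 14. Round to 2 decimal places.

18973.09

Sum of periods 4–14: 24242 + 11820 + 9963 + 31083 + 14890 + 24388 + 42276 + 22228 + 9252 + 6128 + 12434 = 208704
Divide by 11: 208704 / 11 = 18973.09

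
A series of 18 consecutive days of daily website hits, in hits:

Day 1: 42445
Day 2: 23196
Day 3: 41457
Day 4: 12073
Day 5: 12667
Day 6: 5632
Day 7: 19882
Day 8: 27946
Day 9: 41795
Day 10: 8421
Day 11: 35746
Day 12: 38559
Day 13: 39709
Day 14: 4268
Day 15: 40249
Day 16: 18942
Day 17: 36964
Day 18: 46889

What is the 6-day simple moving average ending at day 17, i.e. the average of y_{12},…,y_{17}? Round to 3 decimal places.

29781.833

Sum of periods 12–17: 38559 + 39709 + 4268 + 40249 + 18942 + 36964 = 178691
Divide by 6: 178691 / 6 = 29781.833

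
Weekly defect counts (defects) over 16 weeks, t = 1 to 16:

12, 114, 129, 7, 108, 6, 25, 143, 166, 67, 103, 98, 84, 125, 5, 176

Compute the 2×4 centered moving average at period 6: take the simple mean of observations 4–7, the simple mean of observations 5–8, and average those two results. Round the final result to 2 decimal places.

53.50

Sum over 4–7: 7 + 108 + 6 + 25 = 146
Sum over 5–8: 108 + 6 + 25 + 143 = 282
CMA at t=6 = (146 + 282) / (2·4) = 428 / 8 = 53.50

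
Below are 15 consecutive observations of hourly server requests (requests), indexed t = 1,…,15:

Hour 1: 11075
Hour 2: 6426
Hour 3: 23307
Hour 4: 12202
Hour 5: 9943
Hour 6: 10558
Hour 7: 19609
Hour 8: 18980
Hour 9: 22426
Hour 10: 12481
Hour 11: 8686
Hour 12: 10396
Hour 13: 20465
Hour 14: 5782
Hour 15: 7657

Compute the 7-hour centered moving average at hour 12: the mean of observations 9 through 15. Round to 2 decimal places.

Sum of periods 9–15: 22426 + 12481 + 8686 + 10396 + 20465 + 5782 + 7657 = 87893
Divide by 7: 87893 / 7 = 12556.14

12556.14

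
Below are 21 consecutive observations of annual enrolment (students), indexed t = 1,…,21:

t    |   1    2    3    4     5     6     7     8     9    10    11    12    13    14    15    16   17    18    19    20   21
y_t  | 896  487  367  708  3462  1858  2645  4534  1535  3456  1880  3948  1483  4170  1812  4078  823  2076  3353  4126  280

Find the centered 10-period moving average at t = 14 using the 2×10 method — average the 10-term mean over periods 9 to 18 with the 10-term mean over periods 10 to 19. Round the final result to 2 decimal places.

Sum over 9–18: 1535 + 3456 + 1880 + 3948 + 1483 + 4170 + 1812 + 4078 + 823 + 2076 = 25261
Sum over 10–19: 3456 + 1880 + 3948 + 1483 + 4170 + 1812 + 4078 + 823 + 2076 + 3353 = 27079
CMA at t=14 = (25261 + 27079) / (2·10) = 52340 / 20 = 2617.00

2617.00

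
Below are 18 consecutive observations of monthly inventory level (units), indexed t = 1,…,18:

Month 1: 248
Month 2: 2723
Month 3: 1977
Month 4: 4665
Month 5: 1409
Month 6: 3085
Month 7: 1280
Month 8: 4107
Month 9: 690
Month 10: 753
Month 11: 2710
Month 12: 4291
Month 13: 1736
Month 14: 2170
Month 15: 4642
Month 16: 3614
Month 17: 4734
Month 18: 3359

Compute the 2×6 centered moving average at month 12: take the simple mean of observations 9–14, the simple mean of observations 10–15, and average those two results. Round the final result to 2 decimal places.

2387.67

Sum over 9–14: 690 + 753 + 2710 + 4291 + 1736 + 2170 = 12350
Sum over 10–15: 753 + 2710 + 4291 + 1736 + 2170 + 4642 = 16302
CMA at t=12 = (12350 + 16302) / (2·6) = 28652 / 12 = 2387.67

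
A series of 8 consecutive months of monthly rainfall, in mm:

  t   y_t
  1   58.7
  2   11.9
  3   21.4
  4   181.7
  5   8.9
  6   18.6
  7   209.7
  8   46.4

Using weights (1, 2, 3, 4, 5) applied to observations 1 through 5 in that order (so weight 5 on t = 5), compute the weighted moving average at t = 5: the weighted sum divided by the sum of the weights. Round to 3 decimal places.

61.200

Weighted sum: 1·58.7 + 2·11.9 + 3·21.4 + 4·181.7 + 5·8.9 = 58.7 + 23.8 + 64.2 + 726.8 + 44.5 = 918.0
Weight total: 1 + 2 + 3 + 4 + 5 = 15
WMA = 918.0 / 15 = 61.200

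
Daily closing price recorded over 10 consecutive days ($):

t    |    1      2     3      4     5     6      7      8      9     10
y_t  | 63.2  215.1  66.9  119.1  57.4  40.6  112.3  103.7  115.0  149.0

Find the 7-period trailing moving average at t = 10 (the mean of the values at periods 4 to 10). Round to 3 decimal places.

99.586

Sum of periods 4–10: 119.1 + 57.4 + 40.6 + 112.3 + 103.7 + 115.0 + 149.0 = 697.1
Divide by 7: 697.1 / 7 = 99.586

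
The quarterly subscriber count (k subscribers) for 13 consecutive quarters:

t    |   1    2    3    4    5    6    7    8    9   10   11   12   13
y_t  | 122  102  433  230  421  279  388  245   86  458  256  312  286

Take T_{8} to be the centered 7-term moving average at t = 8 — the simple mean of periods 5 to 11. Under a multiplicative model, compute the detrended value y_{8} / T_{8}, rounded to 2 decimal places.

Trend T_8 = (421 + 279 + 388 + 245 + 86 + 458 + 256) / 7 = 2133/7 = 304.7143
Ratio to trend: 245 / 304.7143 = 0.80

0.80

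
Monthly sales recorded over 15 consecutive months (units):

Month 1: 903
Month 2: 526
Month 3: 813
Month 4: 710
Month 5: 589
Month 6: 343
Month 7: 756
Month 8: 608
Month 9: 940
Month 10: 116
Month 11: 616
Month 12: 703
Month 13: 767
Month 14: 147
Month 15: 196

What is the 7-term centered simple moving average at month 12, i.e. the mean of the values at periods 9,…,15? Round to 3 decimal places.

497.857

Sum of periods 9–15: 940 + 116 + 616 + 703 + 767 + 147 + 196 = 3485
Divide by 7: 3485 / 7 = 497.857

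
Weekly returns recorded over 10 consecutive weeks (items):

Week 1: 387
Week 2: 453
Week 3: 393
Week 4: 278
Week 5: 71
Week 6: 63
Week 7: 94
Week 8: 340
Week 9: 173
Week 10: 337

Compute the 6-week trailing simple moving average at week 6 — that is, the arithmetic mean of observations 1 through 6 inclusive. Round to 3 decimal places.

274.167

Sum of periods 1–6: 387 + 453 + 393 + 278 + 71 + 63 = 1645
Divide by 6: 1645 / 6 = 274.167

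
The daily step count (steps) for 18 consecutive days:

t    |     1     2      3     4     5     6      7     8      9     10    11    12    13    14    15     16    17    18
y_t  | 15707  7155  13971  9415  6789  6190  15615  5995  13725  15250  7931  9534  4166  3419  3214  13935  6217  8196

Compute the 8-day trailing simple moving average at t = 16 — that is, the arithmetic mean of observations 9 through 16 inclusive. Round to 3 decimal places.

Sum of periods 9–16: 13725 + 15250 + 7931 + 9534 + 4166 + 3419 + 3214 + 13935 = 71174
Divide by 8: 71174 / 8 = 8896.750

8896.750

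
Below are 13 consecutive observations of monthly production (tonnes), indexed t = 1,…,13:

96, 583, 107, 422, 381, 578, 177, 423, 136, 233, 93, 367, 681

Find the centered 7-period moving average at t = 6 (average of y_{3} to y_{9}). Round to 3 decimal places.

Sum of periods 3–9: 107 + 422 + 381 + 578 + 177 + 423 + 136 = 2224
Divide by 7: 2224 / 7 = 317.714

317.714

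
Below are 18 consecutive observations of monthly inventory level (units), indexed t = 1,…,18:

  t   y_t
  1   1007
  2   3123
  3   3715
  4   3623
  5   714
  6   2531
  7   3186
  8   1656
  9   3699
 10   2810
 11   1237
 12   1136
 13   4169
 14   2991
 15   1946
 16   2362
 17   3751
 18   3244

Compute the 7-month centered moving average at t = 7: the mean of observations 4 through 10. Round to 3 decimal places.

2602.714

Sum of periods 4–10: 3623 + 714 + 2531 + 3186 + 1656 + 3699 + 2810 = 18219
Divide by 7: 18219 / 7 = 2602.714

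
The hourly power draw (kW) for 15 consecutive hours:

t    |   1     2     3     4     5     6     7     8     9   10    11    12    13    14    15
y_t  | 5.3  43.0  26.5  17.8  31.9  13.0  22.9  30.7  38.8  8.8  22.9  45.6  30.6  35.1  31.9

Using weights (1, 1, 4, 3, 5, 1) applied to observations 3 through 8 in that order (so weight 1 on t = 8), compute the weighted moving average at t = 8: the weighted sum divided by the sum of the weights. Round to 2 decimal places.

23.74

Weighted sum: 1·26.5 + 1·17.8 + 4·31.9 + 3·13.0 + 5·22.9 + 1·30.7 = 26.5 + 17.8 + 127.6 + 39.0 + 114.5 + 30.7 = 356.1
Weight total: 1 + 1 + 4 + 3 + 5 + 1 = 15
WMA = 356.1 / 15 = 23.74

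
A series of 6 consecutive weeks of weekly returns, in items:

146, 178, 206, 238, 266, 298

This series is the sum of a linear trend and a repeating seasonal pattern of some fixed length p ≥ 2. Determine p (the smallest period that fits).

First differences y_{t+1} − y_t: 32, 28, 32, 28, 32, …
The difference pattern repeats every 2 terms and not for any smaller step, so p = 2.

2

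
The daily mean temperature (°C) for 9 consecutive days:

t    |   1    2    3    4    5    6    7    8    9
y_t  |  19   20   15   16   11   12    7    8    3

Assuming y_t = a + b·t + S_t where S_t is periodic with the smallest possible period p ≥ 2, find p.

First differences y_{t+1} − y_t: 1, -5, 1, -5, 1, -5, …
The difference pattern repeats every 2 terms and not for any smaller step, so p = 2.

2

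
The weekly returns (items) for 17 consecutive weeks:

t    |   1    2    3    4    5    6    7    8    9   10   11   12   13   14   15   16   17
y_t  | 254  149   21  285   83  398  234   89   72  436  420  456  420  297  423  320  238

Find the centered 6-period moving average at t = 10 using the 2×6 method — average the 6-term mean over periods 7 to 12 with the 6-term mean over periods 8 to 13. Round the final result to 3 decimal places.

Sum over 7–12: 234 + 89 + 72 + 436 + 420 + 456 = 1707
Sum over 8–13: 89 + 72 + 436 + 420 + 456 + 420 = 1893
CMA at t=10 = (1707 + 1893) / (2·6) = 3600 / 12 = 300.000

300.000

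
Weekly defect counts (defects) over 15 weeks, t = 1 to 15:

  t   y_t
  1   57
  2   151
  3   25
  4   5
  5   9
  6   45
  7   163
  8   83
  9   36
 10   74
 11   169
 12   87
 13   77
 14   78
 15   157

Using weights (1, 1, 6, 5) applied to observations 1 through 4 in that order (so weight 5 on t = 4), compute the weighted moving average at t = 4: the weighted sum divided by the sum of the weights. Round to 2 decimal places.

29.46

Weighted sum: 1·57 + 1·151 + 6·25 + 5·5 = 57 + 151 + 150 + 25 = 383
Weight total: 1 + 1 + 6 + 5 = 13
WMA = 383 / 13 = 29.46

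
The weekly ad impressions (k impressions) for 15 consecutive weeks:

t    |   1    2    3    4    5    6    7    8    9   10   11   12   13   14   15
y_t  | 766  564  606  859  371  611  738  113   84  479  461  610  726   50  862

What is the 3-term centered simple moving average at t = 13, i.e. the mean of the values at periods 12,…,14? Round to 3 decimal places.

462.000

Sum of periods 12–14: 610 + 726 + 50 = 1386
Divide by 3: 1386 / 3 = 462.000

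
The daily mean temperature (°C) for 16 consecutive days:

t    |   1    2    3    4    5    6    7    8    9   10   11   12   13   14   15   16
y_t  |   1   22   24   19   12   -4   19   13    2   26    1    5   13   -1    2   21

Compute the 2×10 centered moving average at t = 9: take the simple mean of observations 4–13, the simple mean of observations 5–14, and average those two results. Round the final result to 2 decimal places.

Sum over 4–13: 19 + 12 + (-4) + 19 + 13 + 2 + 26 + 1 + 5 + 13 = 106
Sum over 5–14: 12 + (-4) + 19 + 13 + 2 + 26 + 1 + 5 + 13 + (-1) = 86
CMA at t=9 = (106 + 86) / (2·10) = 192 / 20 = 9.60

9.60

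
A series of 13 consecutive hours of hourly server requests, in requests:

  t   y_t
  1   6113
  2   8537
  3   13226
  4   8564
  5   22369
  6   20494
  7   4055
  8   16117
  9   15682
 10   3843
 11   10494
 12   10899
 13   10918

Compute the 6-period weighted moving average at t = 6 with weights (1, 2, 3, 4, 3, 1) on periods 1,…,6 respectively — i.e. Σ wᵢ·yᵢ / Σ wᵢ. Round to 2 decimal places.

Weighted sum: 1·6113 + 2·8537 + 3·13226 + 4·8564 + 3·22369 + 1·20494 = 6113 + 17074 + 39678 + 34256 + 67107 + 20494 = 184722
Weight total: 1 + 2 + 3 + 4 + 3 + 1 = 14
WMA = 184722 / 14 = 13194.43

13194.43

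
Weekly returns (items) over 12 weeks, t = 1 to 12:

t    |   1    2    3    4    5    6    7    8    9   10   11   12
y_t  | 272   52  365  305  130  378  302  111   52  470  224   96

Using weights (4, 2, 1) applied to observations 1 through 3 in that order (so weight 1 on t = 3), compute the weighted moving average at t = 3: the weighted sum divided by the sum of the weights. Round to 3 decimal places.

Weighted sum: 4·272 + 2·52 + 1·365 = 1088 + 104 + 365 = 1557
Weight total: 4 + 2 + 1 = 7
WMA = 1557 / 7 = 222.429

222.429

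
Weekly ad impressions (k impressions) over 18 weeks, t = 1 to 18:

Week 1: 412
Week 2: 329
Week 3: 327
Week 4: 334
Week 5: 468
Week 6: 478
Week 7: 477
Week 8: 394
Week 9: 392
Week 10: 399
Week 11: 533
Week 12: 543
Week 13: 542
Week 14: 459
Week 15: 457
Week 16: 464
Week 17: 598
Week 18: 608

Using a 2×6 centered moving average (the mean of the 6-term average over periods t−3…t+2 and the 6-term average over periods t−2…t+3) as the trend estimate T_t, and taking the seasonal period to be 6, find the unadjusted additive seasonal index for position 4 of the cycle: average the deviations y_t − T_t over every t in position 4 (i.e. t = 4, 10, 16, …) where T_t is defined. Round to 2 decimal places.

Season position 4 occurs at t = 4, 10 (where T_t is defined).
t=4: T_4 = 396.7500; y_4 − T_4 = 334 − 396.7500 = -62.7500
t=10: T_10 = 461.7500; y_10 − T_10 = 399 − 461.7500 = -62.7500
Mean deviation: (-62.7500 + -62.7500) / 2 = -62.75

-62.75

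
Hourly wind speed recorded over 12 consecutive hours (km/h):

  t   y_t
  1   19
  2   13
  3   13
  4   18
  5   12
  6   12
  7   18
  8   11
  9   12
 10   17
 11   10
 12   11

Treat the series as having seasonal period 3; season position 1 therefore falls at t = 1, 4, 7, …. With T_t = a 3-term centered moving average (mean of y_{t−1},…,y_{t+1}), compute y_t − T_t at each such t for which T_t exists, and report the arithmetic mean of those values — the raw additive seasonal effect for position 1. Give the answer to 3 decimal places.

Season position 1 occurs at t = 4, 7, 10 (where T_t is defined).
t=4: T_4 = 14.33333; y_4 − T_4 = 18 − 14.33333 = 3.66667
t=7: T_7 = 13.66667; y_7 − T_7 = 18 − 13.66667 = 4.33333
t=10: T_10 = 13.00000; y_10 − T_10 = 17 − 13.00000 = 4.00000
Mean deviation: (3.66667 + 4.33333 + 4.00000) / 3 = 4.000

4.000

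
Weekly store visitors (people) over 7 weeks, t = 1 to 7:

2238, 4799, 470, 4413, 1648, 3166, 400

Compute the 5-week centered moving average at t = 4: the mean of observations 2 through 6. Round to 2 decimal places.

Sum of periods 2–6: 4799 + 470 + 4413 + 1648 + 3166 = 14496
Divide by 5: 14496 / 5 = 2899.20

2899.20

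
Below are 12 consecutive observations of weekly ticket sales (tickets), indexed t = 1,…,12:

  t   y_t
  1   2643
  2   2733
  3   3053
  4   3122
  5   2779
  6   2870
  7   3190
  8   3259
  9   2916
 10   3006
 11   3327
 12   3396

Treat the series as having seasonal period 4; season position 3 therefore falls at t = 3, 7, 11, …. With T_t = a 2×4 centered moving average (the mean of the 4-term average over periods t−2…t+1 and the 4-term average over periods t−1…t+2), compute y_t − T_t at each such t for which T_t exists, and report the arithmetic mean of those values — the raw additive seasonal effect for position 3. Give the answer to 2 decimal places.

148.31

Season position 3 occurs at t = 3, 7 (where T_t is defined).
t=3: T_3 = 2904.7500; y_3 − T_3 = 3053 − 2904.7500 = 148.2500
t=7: T_7 = 3041.6250; y_7 − T_7 = 3190 − 3041.6250 = 148.3750
Mean deviation: (148.2500 + 148.3750) / 2 = 148.31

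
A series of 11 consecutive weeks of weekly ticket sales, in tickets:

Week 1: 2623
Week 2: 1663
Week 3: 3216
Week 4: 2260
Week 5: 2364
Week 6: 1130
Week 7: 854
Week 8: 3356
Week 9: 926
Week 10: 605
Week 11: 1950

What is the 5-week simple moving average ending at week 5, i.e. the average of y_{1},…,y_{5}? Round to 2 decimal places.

2425.20

Sum of periods 1–5: 2623 + 1663 + 3216 + 2260 + 2364 = 12126
Divide by 5: 12126 / 5 = 2425.20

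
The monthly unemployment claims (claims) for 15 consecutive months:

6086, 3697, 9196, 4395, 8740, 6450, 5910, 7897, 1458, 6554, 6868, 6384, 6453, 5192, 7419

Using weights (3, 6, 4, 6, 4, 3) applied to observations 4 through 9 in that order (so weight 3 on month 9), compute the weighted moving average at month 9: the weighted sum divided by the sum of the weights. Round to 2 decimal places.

Weighted sum: 3·4395 + 6·8740 + 4·6450 + 6·5910 + 4·7897 + 3·1458 = 13185 + 52440 + 25800 + 35460 + 31588 + 4374 = 162847
Weight total: 3 + 6 + 4 + 6 + 4 + 3 = 26
WMA = 162847 / 26 = 6263.35

6263.35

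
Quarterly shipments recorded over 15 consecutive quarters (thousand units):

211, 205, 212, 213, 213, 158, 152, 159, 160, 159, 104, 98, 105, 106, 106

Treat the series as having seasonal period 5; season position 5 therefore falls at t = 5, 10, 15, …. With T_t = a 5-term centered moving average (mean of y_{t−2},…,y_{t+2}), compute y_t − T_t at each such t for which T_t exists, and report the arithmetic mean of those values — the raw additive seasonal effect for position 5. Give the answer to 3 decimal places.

Season position 5 occurs at t = 5, 10 (where T_t is defined).
t=5: T_5 = 189.60000; y_5 − T_5 = 213 − 189.60000 = 23.40000
t=10: T_10 = 136.00000; y_10 − T_10 = 159 − 136.00000 = 23.00000
Mean deviation: (23.40000 + 23.00000) / 2 = 23.200

23.200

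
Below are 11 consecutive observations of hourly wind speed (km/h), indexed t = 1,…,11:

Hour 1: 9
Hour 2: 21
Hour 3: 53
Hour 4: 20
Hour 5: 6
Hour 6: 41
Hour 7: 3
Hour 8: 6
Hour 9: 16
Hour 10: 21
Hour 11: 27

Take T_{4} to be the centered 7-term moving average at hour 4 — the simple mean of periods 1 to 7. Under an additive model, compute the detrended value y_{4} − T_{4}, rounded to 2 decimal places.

Trend T_4 = (9 + 21 + 53 + 20 + 6 + 41 + 3) / 7 = 153/7 = 21.8571
Detrended value: 20 − 21.8571 = -1.86

-1.86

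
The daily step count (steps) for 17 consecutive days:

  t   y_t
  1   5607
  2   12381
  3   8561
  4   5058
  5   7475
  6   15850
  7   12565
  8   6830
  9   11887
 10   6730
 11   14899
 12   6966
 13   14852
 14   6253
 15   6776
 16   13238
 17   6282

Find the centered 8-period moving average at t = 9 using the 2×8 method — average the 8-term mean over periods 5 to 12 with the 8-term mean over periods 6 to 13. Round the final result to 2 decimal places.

Sum over 5–12: 7475 + 15850 + 12565 + 6830 + 11887 + 6730 + 14899 + 6966 = 83202
Sum over 6–13: 15850 + 12565 + 6830 + 11887 + 6730 + 14899 + 6966 + 14852 = 90579
CMA at t=9 = (83202 + 90579) / (2·8) = 173781 / 16 = 10861.31

10861.31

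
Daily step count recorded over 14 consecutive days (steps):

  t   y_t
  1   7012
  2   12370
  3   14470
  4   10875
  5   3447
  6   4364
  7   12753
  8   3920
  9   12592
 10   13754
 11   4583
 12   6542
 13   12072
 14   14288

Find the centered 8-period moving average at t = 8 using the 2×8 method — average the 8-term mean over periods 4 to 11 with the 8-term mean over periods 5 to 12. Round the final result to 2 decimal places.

Sum over 4–11: 10875 + 3447 + 4364 + 12753 + 3920 + 12592 + 13754 + 4583 = 66288
Sum over 5–12: 3447 + 4364 + 12753 + 3920 + 12592 + 13754 + 4583 + 6542 = 61955
CMA at t=8 = (66288 + 61955) / (2·8) = 128243 / 16 = 8015.19

8015.19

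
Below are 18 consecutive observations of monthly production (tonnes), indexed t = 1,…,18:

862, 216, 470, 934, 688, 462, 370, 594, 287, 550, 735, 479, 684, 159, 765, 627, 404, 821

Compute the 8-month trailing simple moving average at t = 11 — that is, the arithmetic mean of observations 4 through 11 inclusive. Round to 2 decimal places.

Sum of periods 4–11: 934 + 688 + 462 + 370 + 594 + 287 + 550 + 735 = 4620
Divide by 8: 4620 / 8 = 577.50

577.50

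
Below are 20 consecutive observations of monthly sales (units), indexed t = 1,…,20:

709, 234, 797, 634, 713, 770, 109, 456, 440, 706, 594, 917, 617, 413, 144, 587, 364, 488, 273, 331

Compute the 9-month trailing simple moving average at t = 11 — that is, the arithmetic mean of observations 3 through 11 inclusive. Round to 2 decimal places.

Sum of periods 3–11: 797 + 634 + 713 + 770 + 109 + 456 + 440 + 706 + 594 = 5219
Divide by 9: 5219 / 9 = 579.89

579.89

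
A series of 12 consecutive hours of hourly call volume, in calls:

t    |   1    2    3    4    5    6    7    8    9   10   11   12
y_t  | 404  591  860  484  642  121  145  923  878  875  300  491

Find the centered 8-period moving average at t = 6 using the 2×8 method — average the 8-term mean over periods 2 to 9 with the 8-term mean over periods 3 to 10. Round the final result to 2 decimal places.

598.25

Sum over 2–9: 591 + 860 + 484 + 642 + 121 + 145 + 923 + 878 = 4644
Sum over 3–10: 860 + 484 + 642 + 121 + 145 + 923 + 878 + 875 = 4928
CMA at t=6 = (4644 + 4928) / (2·8) = 9572 / 16 = 598.25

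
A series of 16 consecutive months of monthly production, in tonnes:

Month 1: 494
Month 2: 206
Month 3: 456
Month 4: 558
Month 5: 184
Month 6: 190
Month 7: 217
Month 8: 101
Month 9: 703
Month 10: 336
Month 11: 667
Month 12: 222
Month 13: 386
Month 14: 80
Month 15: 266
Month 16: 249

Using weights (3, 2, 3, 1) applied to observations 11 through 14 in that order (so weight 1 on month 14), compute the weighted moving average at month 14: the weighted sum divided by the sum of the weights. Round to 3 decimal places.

Weighted sum: 3·667 + 2·222 + 3·386 + 1·80 = 2001 + 444 + 1158 + 80 = 3683
Weight total: 3 + 2 + 3 + 1 = 9
WMA = 3683 / 9 = 409.222

409.222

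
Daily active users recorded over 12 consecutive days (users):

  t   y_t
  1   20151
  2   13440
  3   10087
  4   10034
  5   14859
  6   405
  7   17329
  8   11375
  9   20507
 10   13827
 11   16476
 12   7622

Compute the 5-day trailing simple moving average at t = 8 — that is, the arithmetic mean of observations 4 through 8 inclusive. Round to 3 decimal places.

10800.400

Sum of periods 4–8: 10034 + 14859 + 405 + 17329 + 11375 = 54002
Divide by 5: 54002 / 5 = 10800.400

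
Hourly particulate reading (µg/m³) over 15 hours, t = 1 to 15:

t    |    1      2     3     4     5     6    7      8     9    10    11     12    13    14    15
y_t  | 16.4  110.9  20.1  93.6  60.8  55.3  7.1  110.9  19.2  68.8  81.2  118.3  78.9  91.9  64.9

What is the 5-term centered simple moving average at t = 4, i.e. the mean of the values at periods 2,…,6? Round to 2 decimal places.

68.14

Sum of periods 2–6: 110.9 + 20.1 + 93.6 + 60.8 + 55.3 = 340.7
Divide by 5: 340.7 / 5 = 68.14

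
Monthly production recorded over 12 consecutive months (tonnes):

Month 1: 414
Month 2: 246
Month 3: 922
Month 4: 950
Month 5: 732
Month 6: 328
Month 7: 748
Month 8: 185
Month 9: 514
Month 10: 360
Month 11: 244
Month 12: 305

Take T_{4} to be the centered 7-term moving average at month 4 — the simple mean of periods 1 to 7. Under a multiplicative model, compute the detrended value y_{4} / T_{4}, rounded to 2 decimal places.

Trend T_4 = (414 + 246 + 922 + 950 + 732 + 328 + 748) / 7 = 4340/7 = 620.0000
Ratio to trend: 950 / 620.0000 = 1.53

1.53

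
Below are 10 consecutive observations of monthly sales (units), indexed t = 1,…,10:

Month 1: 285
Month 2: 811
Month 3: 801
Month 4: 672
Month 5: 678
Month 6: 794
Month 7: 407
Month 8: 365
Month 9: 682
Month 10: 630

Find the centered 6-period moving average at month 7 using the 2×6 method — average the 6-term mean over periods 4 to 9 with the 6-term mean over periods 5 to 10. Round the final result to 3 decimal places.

Sum over 4–9: 672 + 678 + 794 + 407 + 365 + 682 = 3598
Sum over 5–10: 678 + 794 + 407 + 365 + 682 + 630 = 3556
CMA at t=7 = (3598 + 3556) / (2·6) = 7154 / 12 = 596.167

596.167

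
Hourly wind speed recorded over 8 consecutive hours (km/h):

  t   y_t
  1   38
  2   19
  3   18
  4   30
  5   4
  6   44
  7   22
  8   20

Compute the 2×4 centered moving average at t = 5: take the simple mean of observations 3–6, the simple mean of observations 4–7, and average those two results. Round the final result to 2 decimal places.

24.50

Sum over 3–6: 18 + 30 + 4 + 44 = 96
Sum over 4–7: 30 + 4 + 44 + 22 = 100
CMA at t=5 = (96 + 100) / (2·4) = 196 / 8 = 24.50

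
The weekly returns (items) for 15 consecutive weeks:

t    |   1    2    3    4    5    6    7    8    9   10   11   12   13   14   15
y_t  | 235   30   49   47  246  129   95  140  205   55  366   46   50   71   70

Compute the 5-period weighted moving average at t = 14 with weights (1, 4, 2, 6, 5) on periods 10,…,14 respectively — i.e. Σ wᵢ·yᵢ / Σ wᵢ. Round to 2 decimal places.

Weighted sum: 1·55 + 4·366 + 2·46 + 6·50 + 5·71 = 55 + 1464 + 92 + 300 + 355 = 2266
Weight total: 1 + 4 + 2 + 6 + 5 = 18
WMA = 2266 / 18 = 125.89

125.89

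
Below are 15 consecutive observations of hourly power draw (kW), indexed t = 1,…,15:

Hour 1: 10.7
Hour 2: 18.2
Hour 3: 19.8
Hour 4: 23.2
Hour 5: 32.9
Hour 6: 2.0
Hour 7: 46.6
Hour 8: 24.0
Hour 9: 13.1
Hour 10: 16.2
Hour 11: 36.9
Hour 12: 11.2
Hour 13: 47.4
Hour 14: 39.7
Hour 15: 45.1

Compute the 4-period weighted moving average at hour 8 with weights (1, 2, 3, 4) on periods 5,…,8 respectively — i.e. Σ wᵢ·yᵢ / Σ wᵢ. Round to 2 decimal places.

27.27

Weighted sum: 1·32.9 + 2·2.0 + 3·46.6 + 4·24.0 = 32.9 + 4.0 + 139.8 + 96.0 = 272.7
Weight total: 1 + 2 + 3 + 4 = 10
WMA = 272.7 / 10 = 27.27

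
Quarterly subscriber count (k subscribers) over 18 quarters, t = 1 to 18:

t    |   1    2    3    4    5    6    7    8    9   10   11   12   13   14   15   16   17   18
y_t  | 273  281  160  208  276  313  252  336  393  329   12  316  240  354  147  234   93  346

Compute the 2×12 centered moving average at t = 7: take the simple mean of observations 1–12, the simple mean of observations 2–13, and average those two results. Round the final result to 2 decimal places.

261.04

Sum over 1–12: 273 + 281 + 160 + 208 + 276 + 313 + 252 + 336 + 393 + 329 + 12 + 316 = 3149
Sum over 2–13: 281 + 160 + 208 + 276 + 313 + 252 + 336 + 393 + 329 + 12 + 316 + 240 = 3116
CMA at t=7 = (3149 + 3116) / (2·12) = 6265 / 24 = 261.04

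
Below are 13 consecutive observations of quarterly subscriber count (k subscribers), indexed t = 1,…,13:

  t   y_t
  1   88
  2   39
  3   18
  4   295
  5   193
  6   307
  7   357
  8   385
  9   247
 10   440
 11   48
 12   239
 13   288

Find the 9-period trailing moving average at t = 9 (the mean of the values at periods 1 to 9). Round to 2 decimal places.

214.33

Sum of periods 1–9: 88 + 39 + 18 + 295 + 193 + 307 + 357 + 385 + 247 = 1929
Divide by 9: 1929 / 9 = 214.33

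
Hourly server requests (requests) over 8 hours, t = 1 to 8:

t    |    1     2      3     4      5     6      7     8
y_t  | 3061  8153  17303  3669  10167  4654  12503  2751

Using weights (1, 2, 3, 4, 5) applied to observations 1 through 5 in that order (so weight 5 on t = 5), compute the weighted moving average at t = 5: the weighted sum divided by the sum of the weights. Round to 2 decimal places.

9119.13

Weighted sum: 1·3061 + 2·8153 + 3·17303 + 4·3669 + 5·10167 = 3061 + 16306 + 51909 + 14676 + 50835 = 136787
Weight total: 1 + 2 + 3 + 4 + 5 = 15
WMA = 136787 / 15 = 9119.13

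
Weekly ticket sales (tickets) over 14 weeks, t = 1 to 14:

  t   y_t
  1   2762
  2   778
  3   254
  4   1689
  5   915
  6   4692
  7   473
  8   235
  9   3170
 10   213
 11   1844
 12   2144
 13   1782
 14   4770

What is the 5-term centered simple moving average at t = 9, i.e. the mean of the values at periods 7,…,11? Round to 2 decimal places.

Sum of periods 7–11: 473 + 235 + 3170 + 213 + 1844 = 5935
Divide by 5: 5935 / 5 = 1187.00

1187.00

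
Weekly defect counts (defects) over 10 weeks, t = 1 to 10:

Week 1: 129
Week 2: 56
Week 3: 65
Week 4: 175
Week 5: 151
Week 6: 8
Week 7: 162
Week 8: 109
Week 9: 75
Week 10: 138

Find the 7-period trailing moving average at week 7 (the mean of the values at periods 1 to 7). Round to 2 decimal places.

Sum of periods 1–7: 129 + 56 + 65 + 175 + 151 + 8 + 162 = 746
Divide by 7: 746 / 7 = 106.57

106.57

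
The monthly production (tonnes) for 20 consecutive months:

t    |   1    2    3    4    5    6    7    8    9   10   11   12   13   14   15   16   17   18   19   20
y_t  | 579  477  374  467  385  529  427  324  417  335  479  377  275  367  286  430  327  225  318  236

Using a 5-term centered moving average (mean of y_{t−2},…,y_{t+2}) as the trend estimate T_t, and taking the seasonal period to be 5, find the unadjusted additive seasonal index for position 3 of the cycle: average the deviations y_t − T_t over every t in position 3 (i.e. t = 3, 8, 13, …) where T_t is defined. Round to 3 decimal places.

Season position 3 occurs at t = 3, 8, 13, 18 (where T_t is defined).
t=3: T_3 = 456.40000; y_3 − T_3 = 374 − 456.40000 = -82.40000
t=8: T_8 = 406.40000; y_8 − T_8 = 324 − 406.40000 = -82.40000
t=13: T_13 = 356.80000; y_13 − T_13 = 275 − 356.80000 = -81.80000
t=18: T_18 = 307.20000; y_18 − T_18 = 225 − 307.20000 = -82.20000
Mean deviation: (-82.40000 + -82.40000 + -81.80000 + -82.20000) / 4 = -82.200

-82.200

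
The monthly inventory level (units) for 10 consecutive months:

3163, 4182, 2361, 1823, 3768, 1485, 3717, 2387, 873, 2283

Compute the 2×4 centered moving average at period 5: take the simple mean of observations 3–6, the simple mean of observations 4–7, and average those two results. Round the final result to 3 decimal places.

Sum over 3–6: 2361 + 1823 + 3768 + 1485 = 9437
Sum over 4–7: 1823 + 3768 + 1485 + 3717 = 10793
CMA at t=5 = (9437 + 10793) / (2·4) = 20230 / 8 = 2528.750

2528.750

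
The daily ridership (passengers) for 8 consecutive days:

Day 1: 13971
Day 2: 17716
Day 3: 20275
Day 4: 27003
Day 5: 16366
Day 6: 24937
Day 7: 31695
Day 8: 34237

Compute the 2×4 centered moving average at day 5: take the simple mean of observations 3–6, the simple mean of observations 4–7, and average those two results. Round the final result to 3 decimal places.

Sum over 3–6: 20275 + 27003 + 16366 + 24937 = 88581
Sum over 4–7: 27003 + 16366 + 24937 + 31695 = 100001
CMA at t=5 = (88581 + 100001) / (2·4) = 188582 / 8 = 23572.750

23572.750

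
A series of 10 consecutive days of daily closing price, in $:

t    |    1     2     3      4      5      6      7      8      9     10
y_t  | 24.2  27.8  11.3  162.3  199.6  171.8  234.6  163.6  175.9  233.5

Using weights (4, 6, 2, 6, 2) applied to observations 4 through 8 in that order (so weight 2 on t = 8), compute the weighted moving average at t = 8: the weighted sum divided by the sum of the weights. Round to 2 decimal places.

Weighted sum: 4·162.3 + 6·199.6 + 2·171.8 + 6·234.6 + 2·163.6 = 649.2 + 1197.6 + 343.6 + 1407.6 + 327.2 = 3925.2
Weight total: 4 + 6 + 2 + 6 + 2 = 20
WMA = 3925.2 / 20 = 196.26

196.26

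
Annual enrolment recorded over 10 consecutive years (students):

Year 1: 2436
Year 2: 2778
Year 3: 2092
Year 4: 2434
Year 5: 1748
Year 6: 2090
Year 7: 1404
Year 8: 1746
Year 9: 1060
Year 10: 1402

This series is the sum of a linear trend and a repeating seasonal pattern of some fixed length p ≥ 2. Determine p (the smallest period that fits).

First differences y_{t+1} − y_t: 342, -686, 342, -686, 342, -686, …
The difference pattern repeats every 2 terms and not for any smaller step, so p = 2.

2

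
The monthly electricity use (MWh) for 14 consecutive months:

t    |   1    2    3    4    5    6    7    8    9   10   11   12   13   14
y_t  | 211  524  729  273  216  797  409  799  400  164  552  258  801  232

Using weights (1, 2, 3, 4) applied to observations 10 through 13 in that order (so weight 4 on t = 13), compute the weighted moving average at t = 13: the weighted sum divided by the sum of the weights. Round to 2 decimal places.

Weighted sum: 1·164 + 2·552 + 3·258 + 4·801 = 164 + 1104 + 774 + 3204 = 5246
Weight total: 1 + 2 + 3 + 4 = 10
WMA = 5246 / 10 = 524.60

524.60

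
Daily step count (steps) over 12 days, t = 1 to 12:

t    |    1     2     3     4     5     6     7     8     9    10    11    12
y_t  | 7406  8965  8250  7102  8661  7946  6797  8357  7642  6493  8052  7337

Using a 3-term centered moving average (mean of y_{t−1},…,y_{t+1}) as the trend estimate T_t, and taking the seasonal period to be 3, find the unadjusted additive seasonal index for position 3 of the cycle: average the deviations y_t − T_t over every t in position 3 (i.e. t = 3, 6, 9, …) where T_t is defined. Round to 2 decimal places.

144.56

Season position 3 occurs at t = 3, 6, 9 (where T_t is defined).
t=3: T_3 = 8105.6667; y_3 − T_3 = 8250 − 8105.6667 = 144.3333
t=6: T_6 = 7801.3333; y_6 − T_6 = 7946 − 7801.3333 = 144.6667
t=9: T_9 = 7497.3333; y_9 − T_9 = 7642 − 7497.3333 = 144.6667
Mean deviation: (144.3333 + 144.6667 + 144.6667) / 3 = 144.56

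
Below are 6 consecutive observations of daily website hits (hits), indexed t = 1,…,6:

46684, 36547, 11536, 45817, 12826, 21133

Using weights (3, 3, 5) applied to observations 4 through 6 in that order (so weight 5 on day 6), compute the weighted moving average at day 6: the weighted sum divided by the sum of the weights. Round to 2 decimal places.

Weighted sum: 3·45817 + 3·12826 + 5·21133 = 137451 + 38478 + 105665 = 281594
Weight total: 3 + 3 + 5 = 11
WMA = 281594 / 11 = 25599.45

25599.45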